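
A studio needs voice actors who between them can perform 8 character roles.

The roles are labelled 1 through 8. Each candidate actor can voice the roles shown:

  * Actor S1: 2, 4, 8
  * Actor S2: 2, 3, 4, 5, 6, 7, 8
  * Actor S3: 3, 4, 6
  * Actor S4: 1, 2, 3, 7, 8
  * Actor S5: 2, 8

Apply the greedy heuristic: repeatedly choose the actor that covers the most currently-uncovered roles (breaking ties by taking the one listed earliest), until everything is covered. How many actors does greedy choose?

2

Greedy: pick S2 (covers 7 new) → pick S4 (covers 1 new). Total picks: 2.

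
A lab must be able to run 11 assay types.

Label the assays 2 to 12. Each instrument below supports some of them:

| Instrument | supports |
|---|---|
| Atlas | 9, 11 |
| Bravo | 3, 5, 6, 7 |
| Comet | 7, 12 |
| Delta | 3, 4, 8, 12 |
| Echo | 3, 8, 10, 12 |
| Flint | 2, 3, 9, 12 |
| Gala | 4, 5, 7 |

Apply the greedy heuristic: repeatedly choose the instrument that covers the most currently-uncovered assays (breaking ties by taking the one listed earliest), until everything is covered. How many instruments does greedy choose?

5

Greedy: pick Bravo (covers 4 new) → pick Delta (covers 3 new) → pick Atlas (covers 2 new) → pick Echo (covers 1 new) → pick Flint (covers 1 new). Total picks: 5.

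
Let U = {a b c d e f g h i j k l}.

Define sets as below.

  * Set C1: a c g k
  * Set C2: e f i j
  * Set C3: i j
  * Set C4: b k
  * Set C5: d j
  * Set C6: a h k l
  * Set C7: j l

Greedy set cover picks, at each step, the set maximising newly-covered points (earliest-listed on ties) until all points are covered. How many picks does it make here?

5

Greedy: pick C1 (covers 4 new) → pick C2 (covers 4 new) → pick C6 (covers 2 new) → pick C4 (covers 1 new) → pick C5 (covers 1 new). Total picks: 5.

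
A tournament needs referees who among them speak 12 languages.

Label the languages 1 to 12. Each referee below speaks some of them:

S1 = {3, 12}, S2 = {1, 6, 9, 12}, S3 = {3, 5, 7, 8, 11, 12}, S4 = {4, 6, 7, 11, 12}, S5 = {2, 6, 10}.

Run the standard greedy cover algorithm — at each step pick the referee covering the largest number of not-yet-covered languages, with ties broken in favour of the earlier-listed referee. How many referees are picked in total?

Greedy: pick S3 (covers 6 new) → pick S2 (covers 3 new) → pick S5 (covers 2 new) → pick S4 (covers 1 new). Total picks: 4.

4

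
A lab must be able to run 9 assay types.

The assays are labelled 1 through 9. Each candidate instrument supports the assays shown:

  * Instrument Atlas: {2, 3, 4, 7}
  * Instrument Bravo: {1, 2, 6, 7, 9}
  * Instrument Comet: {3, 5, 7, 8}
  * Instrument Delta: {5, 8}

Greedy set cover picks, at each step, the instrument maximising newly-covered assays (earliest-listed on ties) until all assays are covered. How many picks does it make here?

Greedy: pick Bravo (covers 5 new) → pick Comet (covers 3 new) → pick Atlas (covers 1 new). Total picks: 3.

3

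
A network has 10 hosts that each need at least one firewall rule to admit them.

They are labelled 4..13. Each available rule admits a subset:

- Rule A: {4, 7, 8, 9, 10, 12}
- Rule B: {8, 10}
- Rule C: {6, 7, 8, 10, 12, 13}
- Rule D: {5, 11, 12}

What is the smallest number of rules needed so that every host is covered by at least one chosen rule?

3

Take {A, C, D}. Their union is {4, 5, 6, 7, 8, 9, 10, 11, 12, 13}, which is all 10 hosts.
Only A contains 4, so A is forced; the remaining 4 hosts need at least 2 more rules (each remaining rule adds at most 2) — so at least 3 rules are needed, and 3 is optimal.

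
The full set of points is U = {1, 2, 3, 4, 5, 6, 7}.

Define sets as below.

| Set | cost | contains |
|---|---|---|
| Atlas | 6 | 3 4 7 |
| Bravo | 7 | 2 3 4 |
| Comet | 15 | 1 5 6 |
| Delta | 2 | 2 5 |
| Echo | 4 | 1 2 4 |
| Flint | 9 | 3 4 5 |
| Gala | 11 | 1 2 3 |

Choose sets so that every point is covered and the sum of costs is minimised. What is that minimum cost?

Atlas, Comet, Delta together cover every point (Atlas ∪ Comet ∪ Delta = {1, 2, 3, 4, 5, 6, 7}); total cost 6 + 15 + 2 = 23.
The greedy pick Delta, Atlas, Echo, Comet costs 27; no covering selection beats 23.

23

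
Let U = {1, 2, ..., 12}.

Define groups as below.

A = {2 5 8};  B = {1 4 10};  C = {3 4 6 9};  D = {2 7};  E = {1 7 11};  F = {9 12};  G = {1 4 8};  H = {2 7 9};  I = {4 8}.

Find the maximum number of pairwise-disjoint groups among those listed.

D, F, I are pairwise disjoint (D={2,7}; F={9,12}; I={4,8}).
Every remaining group overlaps one of these, and no 4 of the listed groups are pairwise disjoint, so 3 is the maximum.

3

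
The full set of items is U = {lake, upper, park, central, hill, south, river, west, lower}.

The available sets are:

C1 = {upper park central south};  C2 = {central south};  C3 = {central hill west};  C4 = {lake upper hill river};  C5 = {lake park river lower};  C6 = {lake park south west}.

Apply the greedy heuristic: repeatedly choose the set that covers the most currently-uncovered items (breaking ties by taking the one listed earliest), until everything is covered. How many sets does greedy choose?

Greedy: pick C1 (covers 4 new) → pick C4 (covers 3 new) → pick C3 (covers 1 new) → pick C5 (covers 1 new). Total picks: 4.
(The true minimum cover uses only 3 sets, so greedy is not optimal here.)

4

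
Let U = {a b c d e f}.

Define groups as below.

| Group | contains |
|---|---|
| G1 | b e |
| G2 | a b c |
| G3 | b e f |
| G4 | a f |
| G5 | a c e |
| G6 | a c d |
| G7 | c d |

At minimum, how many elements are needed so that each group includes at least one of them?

Take H = {b, c, f}. Each listed group contains at least one of these, so H is a hitting set of size 3.
The groups G1, G4, G7 are pairwise disjoint, so any hitting set needs a separate element for each — at least 3. Hence 3 is optimal.

3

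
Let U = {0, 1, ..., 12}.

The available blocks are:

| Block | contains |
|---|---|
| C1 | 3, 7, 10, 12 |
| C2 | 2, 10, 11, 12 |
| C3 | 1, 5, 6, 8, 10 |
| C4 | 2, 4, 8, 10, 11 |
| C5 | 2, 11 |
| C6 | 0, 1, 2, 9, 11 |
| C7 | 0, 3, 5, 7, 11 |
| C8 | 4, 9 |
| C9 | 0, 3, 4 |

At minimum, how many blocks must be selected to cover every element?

C1, C3, C4, and C6 cover everything between them: the union {0, 1, 2, 3, 4, 5, 6, 7, 8, 9, 10, 11, 12} is all of U.
No 3 of the 9 blocks cover everything (all 84 combinations miss at least one element), so 4 is optimal.

4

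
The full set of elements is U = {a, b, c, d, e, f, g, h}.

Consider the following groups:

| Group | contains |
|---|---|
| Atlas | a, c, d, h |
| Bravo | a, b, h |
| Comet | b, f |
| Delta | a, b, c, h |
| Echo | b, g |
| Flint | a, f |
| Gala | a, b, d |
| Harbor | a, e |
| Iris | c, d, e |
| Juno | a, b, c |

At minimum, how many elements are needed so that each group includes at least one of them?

T = {a, b, c} meets every group (each contains at least one member of T), and |T| = 3.
The groups Echo, Flint, Iris are pairwise disjoint, so any hitting set needs a separate element for each — at least 3. Hence 3 is optimal.

3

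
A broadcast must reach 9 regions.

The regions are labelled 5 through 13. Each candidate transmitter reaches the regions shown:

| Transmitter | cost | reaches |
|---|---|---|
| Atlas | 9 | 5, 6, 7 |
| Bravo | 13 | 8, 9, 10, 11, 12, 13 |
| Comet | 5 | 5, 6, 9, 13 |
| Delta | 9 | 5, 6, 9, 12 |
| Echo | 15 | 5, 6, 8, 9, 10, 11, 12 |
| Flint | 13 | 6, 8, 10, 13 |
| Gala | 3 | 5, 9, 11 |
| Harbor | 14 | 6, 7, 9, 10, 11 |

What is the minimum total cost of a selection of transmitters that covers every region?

22

Atlas, Bravo together cover every region (Atlas ∪ Bravo = {5, 6, 7, 8, 9, 10, 11, 12, 13}); total cost 9 + 13 = 22.
The greedy pick Gala, Comet, Bravo, Atlas costs 30; no covering selection beats 22.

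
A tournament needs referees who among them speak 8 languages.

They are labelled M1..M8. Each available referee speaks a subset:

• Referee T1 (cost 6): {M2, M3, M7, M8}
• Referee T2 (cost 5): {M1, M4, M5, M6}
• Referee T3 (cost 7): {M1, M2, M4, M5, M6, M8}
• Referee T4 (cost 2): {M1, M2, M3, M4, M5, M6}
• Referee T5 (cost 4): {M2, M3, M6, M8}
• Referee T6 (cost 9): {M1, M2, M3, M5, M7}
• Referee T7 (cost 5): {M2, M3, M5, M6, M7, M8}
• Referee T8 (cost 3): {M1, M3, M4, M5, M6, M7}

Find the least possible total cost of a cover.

7

T5, T8 together cover every language (T5 ∪ T8 = {M1, M2, M3, M4, M5, M6, M7, M8}); total cost 4 + 3 = 7.
No covering selection has total cost below 7.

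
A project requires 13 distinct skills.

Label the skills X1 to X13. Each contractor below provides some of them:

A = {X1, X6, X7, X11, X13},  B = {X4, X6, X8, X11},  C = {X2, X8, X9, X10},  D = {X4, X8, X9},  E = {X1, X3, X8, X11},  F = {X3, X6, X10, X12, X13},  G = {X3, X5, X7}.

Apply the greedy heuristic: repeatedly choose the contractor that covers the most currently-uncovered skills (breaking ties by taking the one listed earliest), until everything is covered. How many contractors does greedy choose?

Greedy: pick A (covers 5 new) → pick C (covers 4 new) → pick F (covers 2 new) → pick B (covers 1 new) → pick G (covers 1 new). Total picks: 5.

5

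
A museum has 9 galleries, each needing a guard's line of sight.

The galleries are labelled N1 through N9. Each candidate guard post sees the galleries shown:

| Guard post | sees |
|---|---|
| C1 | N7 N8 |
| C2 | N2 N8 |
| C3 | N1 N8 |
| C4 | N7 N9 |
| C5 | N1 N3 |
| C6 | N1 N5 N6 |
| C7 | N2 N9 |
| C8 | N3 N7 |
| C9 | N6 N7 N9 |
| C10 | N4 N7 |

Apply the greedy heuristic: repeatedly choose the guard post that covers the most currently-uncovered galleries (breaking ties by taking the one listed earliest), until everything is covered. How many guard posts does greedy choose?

5

Greedy: pick C6 (covers 3 new) → pick C1 (covers 2 new) → pick C7 (covers 2 new) → pick C5 (covers 1 new) → pick C10 (covers 1 new). Total picks: 5.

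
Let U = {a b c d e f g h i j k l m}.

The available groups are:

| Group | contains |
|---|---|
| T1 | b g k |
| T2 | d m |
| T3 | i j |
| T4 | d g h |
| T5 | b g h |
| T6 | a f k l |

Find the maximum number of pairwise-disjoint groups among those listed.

T2, T3, T5, T6 are pairwise disjoint (T2={d,m}; T3={i,j}; T5={b,g,h}; T6={a,f,k,l}).
Every remaining group overlaps one of these, and no 5 of the listed groups are pairwise disjoint, so 4 is the maximum.

4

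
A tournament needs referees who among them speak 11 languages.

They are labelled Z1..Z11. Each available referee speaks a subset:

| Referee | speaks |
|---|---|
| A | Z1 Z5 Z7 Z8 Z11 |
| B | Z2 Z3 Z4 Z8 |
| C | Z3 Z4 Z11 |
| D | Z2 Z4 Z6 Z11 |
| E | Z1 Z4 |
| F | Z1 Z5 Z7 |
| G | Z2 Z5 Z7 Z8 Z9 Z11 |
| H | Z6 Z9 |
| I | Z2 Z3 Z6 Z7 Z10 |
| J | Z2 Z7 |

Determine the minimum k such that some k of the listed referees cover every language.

3

Take {E, G, I}. Their union is {Z1, Z2, Z3, Z4, Z5, Z6, Z7, Z8, Z9, Z10, Z11}, which is all 11 languages.
Only I contains Z10, so I is forced; the remaining 6 languages need at least 2 more referees (each remaining referee adds at most 4) — so at least 3 referees are needed, and 3 is optimal.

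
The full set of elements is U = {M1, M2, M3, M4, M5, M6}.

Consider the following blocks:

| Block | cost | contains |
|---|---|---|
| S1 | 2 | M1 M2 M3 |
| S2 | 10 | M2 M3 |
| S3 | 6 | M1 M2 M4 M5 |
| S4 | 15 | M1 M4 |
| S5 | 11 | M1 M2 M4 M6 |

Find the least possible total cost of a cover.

19

S1, S3, S5 together cover every element (S1 ∪ S3 ∪ S5 = {M1, M2, M3, M4, M5, M6}); total cost 2 + 6 + 11 = 19.
No covering selection has total cost below 19.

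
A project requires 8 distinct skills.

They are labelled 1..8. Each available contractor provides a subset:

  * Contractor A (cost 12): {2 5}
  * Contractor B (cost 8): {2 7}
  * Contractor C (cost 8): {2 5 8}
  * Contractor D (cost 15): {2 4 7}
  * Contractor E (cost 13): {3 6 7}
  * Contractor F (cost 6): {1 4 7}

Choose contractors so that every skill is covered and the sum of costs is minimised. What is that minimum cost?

C, E, F together cover every skill (C ∪ E ∪ F = {1, 2, 3, 4, 5, 6, 7, 8}); total cost 8 + 13 + 6 = 27.
No covering selection has total cost below 27.

27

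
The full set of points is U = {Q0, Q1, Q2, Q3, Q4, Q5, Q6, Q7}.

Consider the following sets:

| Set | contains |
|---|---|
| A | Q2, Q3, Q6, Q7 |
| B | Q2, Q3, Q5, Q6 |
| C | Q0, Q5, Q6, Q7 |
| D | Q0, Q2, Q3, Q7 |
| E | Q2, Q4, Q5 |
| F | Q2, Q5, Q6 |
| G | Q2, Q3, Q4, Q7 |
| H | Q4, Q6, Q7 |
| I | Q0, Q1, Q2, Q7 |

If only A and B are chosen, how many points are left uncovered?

Union of A, B = {Q2, Q3, Q5, Q6, Q7}.
Not covered: Q0, Q1, Q4 — 3 points.

3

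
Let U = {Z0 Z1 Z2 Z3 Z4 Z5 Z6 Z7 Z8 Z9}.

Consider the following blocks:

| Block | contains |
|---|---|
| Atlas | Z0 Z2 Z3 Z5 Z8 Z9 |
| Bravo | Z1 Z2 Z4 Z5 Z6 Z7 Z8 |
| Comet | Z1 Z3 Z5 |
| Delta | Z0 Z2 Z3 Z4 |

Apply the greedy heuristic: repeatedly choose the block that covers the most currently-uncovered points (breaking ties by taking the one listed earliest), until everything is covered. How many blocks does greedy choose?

2

Greedy: pick Bravo (covers 7 new) → pick Atlas (covers 3 new). Total picks: 2.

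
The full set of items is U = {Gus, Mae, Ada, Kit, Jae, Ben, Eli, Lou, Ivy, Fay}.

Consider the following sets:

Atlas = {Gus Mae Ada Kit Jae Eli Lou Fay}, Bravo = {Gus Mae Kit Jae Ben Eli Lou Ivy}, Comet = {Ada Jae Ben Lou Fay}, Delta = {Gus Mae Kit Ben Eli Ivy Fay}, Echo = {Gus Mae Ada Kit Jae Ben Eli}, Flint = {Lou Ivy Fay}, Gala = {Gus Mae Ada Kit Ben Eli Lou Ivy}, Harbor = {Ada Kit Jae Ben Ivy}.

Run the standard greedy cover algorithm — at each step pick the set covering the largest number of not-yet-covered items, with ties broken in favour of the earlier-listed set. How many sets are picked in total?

2

Greedy: pick Atlas (covers 8 new) → pick Bravo (covers 2 new). Total picks: 2.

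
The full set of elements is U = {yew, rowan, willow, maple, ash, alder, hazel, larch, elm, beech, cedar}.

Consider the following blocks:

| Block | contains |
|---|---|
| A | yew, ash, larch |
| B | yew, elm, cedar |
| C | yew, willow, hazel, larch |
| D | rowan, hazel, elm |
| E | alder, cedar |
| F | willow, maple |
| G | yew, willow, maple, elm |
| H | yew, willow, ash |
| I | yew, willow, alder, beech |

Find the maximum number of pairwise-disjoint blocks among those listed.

A, D, E, F are pairwise disjoint (A={yew,ash,larch}; D={rowan,hazel,elm}; E={alder,cedar}; F={willow,maple}).
Every remaining block overlaps one of these, and no 5 of the listed blocks are pairwise disjoint, so 4 is the maximum.

4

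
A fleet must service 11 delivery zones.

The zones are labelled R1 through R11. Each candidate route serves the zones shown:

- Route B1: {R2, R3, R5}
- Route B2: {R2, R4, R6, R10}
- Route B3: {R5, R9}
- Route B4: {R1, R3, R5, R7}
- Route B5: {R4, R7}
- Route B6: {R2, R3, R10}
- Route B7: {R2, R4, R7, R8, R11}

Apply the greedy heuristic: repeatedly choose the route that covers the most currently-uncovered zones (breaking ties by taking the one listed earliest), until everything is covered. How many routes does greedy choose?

4

Greedy: pick B7 (covers 5 new) → pick B4 (covers 3 new) → pick B2 (covers 2 new) → pick B3 (covers 1 new). Total picks: 4.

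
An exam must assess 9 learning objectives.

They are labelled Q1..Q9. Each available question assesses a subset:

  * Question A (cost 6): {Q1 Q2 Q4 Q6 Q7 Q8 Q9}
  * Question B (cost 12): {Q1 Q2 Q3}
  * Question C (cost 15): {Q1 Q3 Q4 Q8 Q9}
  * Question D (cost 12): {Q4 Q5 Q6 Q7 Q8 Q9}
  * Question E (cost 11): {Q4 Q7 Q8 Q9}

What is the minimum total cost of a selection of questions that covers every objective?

24

B, D together cover every objective (B ∪ D = {Q1, Q2, Q3, Q4, Q5, Q6, Q7, Q8, Q9}); total cost 12 + 12 = 24.
The greedy pick A, B, D costs 30; no covering selection beats 24.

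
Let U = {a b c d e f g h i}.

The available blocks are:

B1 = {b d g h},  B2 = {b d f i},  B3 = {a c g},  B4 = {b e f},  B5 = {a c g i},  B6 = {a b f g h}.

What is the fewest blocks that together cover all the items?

Take {B1, B4, B5}. Their union is {a, b, c, d, e, f, g, h, i}, which is all 9 items.
Only B4 contains e, so B4 is forced; the remaining 6 items need at least 2 more blocks (each remaining block adds at most 4) — so at least 3 blocks are needed, and 3 is optimal.

3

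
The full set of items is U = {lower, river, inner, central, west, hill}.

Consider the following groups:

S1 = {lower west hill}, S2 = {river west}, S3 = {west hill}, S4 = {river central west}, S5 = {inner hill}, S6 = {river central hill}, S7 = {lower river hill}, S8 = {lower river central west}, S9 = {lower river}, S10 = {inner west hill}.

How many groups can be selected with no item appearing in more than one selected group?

S5, S8 are pairwise disjoint (S5={inner,hill}; S8={lower,river,central,west}).
Every remaining group overlaps one of these, and no 3 of the listed groups are pairwise disjoint, so 2 is the maximum.

2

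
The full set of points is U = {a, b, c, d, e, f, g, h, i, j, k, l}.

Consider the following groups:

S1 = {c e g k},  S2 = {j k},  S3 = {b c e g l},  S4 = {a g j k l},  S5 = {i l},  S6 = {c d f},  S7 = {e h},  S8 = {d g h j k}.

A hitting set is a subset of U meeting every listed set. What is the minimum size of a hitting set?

T = {c, h, k, l} meets every group (each contains at least one member of T), and |T| = 4.
The groups S2, S5, S6, S7 are pairwise disjoint, so any hitting set needs a separate point for each — at least 4. Hence 4 is optimal.

4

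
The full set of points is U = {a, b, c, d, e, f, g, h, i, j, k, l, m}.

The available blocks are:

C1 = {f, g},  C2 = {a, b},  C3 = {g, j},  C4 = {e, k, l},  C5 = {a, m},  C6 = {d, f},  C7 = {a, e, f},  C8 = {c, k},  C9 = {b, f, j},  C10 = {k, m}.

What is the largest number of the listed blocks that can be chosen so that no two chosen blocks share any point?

4

C2, C3, C4, C6 are pairwise disjoint (C2={a,b}; C3={g,j}; C4={e,k,l}; C6={d,f}).
Every remaining block overlaps one of these, and no 5 of the listed blocks are pairwise disjoint, so 4 is the maximum.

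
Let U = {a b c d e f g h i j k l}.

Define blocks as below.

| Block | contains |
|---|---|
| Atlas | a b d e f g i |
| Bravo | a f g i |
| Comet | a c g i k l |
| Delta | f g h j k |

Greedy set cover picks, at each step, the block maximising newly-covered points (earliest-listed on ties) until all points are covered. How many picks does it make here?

Greedy: pick Atlas (covers 7 new) → pick Comet (covers 3 new) → pick Delta (covers 2 new). Total picks: 3.

3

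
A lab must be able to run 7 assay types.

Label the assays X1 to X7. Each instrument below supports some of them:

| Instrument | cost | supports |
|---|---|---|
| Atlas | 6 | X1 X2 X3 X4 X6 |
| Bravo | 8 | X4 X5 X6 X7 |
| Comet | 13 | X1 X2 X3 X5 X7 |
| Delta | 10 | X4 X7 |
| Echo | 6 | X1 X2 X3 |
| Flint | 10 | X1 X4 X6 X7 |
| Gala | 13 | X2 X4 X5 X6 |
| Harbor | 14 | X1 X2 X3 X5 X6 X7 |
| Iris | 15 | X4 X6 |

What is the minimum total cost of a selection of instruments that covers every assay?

Bravo, Echo together cover every assay (Bravo ∪ Echo = {X1, X2, X3, X4, X5, X6, X7}); total cost 8 + 6 = 14.
No covering selection has total cost below 14.

14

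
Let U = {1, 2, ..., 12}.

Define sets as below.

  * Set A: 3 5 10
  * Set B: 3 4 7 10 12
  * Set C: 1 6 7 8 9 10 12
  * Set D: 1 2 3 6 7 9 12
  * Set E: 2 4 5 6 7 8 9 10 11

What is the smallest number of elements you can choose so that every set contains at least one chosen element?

2

The 2 elements {7, 10} hit every set.
No single element lies in every set, so at least 2 are needed and 2 is optimal.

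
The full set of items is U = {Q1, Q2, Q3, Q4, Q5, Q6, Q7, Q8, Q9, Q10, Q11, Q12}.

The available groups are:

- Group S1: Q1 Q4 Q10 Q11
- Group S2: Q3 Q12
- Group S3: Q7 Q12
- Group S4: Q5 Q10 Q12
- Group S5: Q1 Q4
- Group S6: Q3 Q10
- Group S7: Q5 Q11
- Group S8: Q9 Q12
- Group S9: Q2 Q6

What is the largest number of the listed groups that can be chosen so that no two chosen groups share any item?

S3, S5, S6, S7, S9 are pairwise disjoint (S3={Q7,Q12}; S5={Q1,Q4}; S6={Q3,Q10}; S7={Q5,Q11}; S9={Q2,Q6}).
Every remaining group overlaps one of these, and no 6 of the listed groups are pairwise disjoint, so 5 is the maximum.

5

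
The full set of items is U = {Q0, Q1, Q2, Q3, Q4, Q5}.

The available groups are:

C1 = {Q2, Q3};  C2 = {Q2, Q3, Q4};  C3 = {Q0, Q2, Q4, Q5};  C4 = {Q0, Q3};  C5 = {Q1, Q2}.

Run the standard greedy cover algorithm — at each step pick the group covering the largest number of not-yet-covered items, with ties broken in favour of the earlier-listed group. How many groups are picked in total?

3

Greedy: pick C3 (covers 4 new) → pick C1 (covers 1 new) → pick C5 (covers 1 new). Total picks: 3.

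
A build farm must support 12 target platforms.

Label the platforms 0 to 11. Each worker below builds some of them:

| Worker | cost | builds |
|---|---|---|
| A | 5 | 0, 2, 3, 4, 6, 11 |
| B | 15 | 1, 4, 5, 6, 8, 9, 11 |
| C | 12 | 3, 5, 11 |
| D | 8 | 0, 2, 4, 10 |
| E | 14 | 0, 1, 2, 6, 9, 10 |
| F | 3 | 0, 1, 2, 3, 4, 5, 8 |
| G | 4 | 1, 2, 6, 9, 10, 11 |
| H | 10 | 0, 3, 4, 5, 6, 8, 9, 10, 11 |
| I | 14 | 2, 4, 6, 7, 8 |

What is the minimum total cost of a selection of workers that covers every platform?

21

F, G, I together cover every platform (F ∪ G ∪ I = {0, 1, 2, 3, 4, 5, 6, 7, 8, 9, 10, 11}); total cost 3 + 4 + 14 = 21.
No covering selection has total cost below 21.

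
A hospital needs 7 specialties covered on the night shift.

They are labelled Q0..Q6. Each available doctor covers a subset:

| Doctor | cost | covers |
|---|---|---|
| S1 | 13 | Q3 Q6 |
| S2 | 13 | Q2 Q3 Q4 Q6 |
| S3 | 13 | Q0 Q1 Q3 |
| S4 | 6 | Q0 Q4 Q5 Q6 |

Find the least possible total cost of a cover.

S2, S3, S4 together cover every specialty (S2 ∪ S3 ∪ S4 = {Q0, Q1, Q2, Q3, Q4, Q5, Q6}); total cost 13 + 13 + 6 = 32.
No covering selection has total cost below 32.

32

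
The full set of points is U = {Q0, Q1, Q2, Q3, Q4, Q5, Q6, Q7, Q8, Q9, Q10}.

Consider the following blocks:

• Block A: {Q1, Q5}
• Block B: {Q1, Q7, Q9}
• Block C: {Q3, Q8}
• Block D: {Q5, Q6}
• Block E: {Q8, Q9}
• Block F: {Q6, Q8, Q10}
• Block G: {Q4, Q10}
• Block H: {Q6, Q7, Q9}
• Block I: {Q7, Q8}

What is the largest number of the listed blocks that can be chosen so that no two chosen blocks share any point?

4

B, C, D, G are pairwise disjoint (B={Q1,Q7,Q9}; C={Q3,Q8}; D={Q5,Q6}; G={Q4,Q10}).
Every remaining block overlaps one of these, and no 5 of the listed blocks are pairwise disjoint, so 4 is the maximum.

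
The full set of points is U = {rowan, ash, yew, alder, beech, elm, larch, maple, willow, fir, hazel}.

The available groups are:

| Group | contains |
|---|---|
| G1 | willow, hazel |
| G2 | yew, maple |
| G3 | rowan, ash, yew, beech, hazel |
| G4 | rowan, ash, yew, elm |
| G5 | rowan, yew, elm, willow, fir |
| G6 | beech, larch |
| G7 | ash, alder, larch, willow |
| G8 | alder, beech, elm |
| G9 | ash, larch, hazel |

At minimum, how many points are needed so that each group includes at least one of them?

4

Take H = {yew, elm, larch, hazel}. Each listed group contains at least one of these, so H is a hitting set of size 4.
No choice of 3 points meets every group, so 4 is the minimum.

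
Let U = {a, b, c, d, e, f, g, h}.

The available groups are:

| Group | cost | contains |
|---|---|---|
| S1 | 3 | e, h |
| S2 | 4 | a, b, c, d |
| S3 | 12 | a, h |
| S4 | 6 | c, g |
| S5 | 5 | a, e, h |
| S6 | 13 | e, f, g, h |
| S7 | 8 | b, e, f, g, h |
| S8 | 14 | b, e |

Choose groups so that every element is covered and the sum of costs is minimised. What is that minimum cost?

12

S2, S7 together cover every element (S2 ∪ S7 = {a, b, c, d, e, f, g, h}); total cost 4 + 8 = 12.
The greedy pick S2, S1, S7 costs 15; no covering selection beats 12.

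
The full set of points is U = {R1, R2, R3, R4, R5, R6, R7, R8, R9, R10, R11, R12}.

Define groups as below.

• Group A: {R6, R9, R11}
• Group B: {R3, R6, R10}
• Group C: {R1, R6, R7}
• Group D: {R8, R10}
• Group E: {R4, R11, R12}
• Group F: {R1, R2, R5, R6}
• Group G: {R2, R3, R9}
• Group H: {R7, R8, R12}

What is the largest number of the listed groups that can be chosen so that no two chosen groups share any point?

4

C, D, E, G are pairwise disjoint (C={R1,R6,R7}; D={R8,R10}; E={R4,R11,R12}; G={R2,R3,R9}).
Every remaining group overlaps one of these, and no 5 of the listed groups are pairwise disjoint, so 4 is the maximum.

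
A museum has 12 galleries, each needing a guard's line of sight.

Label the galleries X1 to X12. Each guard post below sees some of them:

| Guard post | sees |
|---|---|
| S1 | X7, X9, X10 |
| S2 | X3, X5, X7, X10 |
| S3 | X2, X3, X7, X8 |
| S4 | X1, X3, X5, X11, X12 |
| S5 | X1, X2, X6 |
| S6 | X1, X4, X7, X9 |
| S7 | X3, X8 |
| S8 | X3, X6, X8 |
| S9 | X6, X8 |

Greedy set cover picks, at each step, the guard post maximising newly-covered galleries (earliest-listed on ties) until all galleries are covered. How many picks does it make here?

5

Greedy: pick S4 (covers 5 new) → pick S1 (covers 3 new) → pick S3 (covers 2 new) → pick S5 (covers 1 new) → pick S6 (covers 1 new). Total picks: 5.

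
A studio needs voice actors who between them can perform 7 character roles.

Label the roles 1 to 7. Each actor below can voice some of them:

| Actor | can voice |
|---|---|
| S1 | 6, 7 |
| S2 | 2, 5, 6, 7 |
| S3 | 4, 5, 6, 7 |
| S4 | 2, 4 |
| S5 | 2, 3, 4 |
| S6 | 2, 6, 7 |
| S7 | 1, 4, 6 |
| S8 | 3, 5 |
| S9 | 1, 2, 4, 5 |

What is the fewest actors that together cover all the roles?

3

Take {S2, S8, S9}. Their union is {1, 2, 3, 4, 5, 6, 7}, which is all 7 roles.
No 2 of the 9 actors cover everything (all 36 combinations miss at least one role), so 3 is optimal.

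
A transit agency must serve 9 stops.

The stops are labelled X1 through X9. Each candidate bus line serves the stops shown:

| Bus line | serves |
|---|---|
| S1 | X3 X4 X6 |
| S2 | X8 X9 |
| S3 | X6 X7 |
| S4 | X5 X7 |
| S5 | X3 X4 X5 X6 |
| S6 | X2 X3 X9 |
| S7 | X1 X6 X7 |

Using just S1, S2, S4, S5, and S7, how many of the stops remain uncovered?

Union of S1, S2, S4, S5, S7 = {X1, X3, X4, X5, X6, X7, X8, X9}.
Not covered: X2 — 1 stop.

1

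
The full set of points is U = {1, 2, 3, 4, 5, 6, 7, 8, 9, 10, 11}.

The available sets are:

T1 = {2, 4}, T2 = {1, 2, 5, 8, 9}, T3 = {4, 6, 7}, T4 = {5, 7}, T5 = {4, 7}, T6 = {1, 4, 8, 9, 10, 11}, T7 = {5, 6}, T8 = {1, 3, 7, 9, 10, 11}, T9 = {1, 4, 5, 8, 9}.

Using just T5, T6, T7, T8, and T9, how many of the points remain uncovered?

Union of T5, T6, T7, T8, T9 = {1, 3, 4, 5, 6, 7, 8, 9, 10, 11}.
Not covered: 2 — 1 point.

1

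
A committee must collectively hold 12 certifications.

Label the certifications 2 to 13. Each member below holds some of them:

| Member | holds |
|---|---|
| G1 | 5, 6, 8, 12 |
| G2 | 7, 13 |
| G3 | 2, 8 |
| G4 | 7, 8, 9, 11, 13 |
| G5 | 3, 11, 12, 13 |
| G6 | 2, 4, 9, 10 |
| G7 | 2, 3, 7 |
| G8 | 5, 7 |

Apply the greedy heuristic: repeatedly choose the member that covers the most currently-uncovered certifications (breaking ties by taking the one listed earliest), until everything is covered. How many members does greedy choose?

Greedy: pick G4 (covers 5 new) → pick G1 (covers 3 new) → pick G6 (covers 3 new) → pick G5 (covers 1 new). Total picks: 4.

4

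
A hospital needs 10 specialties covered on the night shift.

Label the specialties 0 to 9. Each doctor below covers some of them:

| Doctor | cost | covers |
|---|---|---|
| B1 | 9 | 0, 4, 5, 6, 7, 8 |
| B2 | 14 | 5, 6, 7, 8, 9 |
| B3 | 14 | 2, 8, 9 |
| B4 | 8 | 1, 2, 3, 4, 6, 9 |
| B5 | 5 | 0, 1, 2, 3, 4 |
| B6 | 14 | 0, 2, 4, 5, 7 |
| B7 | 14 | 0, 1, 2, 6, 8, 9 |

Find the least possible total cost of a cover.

B1, B4 together cover every specialty (B1 ∪ B4 = {0, 1, 2, 3, 4, 5, 6, 7, 8, 9}); total cost 9 + 8 = 17.
The greedy pick B5, B1, B4 costs 22; no covering selection beats 17.

17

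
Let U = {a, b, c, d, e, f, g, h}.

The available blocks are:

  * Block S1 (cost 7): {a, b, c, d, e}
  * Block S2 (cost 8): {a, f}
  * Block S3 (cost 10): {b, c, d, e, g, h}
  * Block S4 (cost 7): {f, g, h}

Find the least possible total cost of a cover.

14

S1, S4 together cover every item (S1 ∪ S4 = {a, b, c, d, e, f, g, h}); total cost 7 + 7 = 14.
No covering selection has total cost below 14.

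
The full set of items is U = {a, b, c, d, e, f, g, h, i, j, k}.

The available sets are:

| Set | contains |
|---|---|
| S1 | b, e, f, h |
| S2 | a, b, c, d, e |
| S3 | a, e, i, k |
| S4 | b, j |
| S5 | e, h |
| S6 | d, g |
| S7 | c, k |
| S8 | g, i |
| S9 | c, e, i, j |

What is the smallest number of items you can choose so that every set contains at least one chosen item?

4

Take T = {b, e, g, k}. Each listed set contains at least one of these, so T is a hitting set of size 4.
The sets S4, S5, S7, S8 are pairwise disjoint, so any hitting set needs a separate item for each — at least 4. Hence 4 is optimal.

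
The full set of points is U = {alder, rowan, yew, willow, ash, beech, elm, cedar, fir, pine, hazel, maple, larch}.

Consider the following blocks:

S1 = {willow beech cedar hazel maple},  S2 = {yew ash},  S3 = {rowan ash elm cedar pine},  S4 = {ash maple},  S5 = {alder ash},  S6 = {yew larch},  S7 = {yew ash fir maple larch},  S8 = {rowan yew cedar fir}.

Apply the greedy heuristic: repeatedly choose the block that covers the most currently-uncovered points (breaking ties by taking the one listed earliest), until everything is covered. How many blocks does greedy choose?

Greedy: pick S1 (covers 5 new) → pick S3 (covers 4 new) → pick S7 (covers 3 new) → pick S5 (covers 1 new). Total picks: 4.

4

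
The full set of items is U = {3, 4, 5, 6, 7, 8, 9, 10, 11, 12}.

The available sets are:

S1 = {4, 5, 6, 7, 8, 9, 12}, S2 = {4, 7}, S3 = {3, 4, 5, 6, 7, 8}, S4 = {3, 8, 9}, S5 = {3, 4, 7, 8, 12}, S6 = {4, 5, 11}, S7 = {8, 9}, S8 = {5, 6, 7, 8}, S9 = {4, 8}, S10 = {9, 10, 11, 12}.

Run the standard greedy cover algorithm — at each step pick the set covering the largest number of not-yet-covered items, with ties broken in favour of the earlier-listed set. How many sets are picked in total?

Greedy: pick S1 (covers 7 new) → pick S10 (covers 2 new) → pick S3 (covers 1 new). Total picks: 3.
(The true minimum cover uses only 2 sets, so greedy is not optimal here.)

3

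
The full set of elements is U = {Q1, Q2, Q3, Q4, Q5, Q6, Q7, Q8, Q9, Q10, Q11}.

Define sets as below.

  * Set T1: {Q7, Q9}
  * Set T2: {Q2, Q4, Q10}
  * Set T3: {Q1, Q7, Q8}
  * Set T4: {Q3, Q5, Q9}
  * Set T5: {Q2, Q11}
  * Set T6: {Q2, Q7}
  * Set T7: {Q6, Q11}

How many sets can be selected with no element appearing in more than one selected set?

4

T2, T3, T4, T7 are pairwise disjoint (T2={Q2,Q4,Q10}; T3={Q1,Q7,Q8}; T4={Q3,Q5,Q9}; T7={Q6,Q11}).
Every remaining set overlaps one of these, and no 5 of the listed sets are pairwise disjoint, so 4 is the maximum.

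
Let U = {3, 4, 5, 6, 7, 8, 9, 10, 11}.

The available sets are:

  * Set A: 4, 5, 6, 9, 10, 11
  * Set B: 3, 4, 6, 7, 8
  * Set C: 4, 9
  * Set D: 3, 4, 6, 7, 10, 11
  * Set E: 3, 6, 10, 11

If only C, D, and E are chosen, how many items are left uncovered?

Union of C, D, E = {3, 4, 6, 7, 9, 10, 11}.
Not covered: 5, 8 — 2 items.

2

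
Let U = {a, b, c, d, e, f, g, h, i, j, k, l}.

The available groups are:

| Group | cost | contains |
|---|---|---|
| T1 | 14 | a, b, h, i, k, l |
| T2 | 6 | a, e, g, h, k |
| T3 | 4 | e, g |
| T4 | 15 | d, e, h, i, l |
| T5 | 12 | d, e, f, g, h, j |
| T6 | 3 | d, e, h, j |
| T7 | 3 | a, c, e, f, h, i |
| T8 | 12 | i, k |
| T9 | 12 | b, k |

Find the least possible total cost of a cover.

24

T1, T3, T6, T7 together cover every point (T1 ∪ T3 ∪ T6 ∪ T7 = {a, b, c, d, e, f, g, h, i, j, k, l}); total cost 14 + 4 + 3 + 3 = 24.
The greedy pick T7, T6, T2, T1 costs 26; no covering selection beats 24.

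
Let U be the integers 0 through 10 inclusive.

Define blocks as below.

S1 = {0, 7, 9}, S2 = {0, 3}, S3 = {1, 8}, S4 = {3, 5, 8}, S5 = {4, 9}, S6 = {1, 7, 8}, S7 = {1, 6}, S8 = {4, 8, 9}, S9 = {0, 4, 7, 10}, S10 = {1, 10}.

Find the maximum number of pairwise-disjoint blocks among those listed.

3

S4, S5, S7 are pairwise disjoint (S4={3,5,8}; S5={4,9}; S7={1,6}).
Every remaining block overlaps one of these, and no 4 of the listed blocks are pairwise disjoint, so 3 is the maximum.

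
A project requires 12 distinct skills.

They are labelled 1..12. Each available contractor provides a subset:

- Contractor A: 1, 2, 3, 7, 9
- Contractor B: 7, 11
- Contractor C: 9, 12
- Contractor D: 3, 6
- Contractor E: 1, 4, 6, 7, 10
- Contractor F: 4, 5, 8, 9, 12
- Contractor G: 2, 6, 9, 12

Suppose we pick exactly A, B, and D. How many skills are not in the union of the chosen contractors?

5

Union of A, B, D = {1, 2, 3, 6, 7, 9, 11}.
Not covered: 4, 5, 8, 10, 12 — 5 skills.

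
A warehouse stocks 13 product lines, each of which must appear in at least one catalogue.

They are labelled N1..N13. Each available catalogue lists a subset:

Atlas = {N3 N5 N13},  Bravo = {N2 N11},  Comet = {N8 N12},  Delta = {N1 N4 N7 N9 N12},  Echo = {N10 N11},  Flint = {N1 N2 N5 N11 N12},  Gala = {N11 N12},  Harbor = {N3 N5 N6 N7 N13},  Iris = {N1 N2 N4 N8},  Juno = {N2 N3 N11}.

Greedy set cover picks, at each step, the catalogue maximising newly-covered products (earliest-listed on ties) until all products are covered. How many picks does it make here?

5

Greedy: pick Delta (covers 5 new) → pick Harbor (covers 4 new) → pick Bravo (covers 2 new) → pick Comet (covers 1 new) → pick Echo (covers 1 new). Total picks: 5.
(The true minimum cover uses only 4 catalogues, so greedy is not optimal here.)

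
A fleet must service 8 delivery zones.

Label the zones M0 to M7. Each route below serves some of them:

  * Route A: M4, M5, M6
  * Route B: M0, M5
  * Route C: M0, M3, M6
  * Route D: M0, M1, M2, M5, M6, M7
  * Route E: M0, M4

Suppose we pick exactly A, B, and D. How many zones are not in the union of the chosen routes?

1

Union of A, B, D = {M0, M1, M2, M4, M5, M6, M7}.
Not covered: M3 — 1 zone.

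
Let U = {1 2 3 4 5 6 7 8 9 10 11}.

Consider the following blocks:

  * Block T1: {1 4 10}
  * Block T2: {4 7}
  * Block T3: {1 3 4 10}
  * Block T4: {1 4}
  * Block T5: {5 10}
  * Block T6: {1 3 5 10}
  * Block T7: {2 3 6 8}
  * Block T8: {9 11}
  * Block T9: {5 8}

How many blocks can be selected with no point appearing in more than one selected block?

T2, T5, T7, T8 are pairwise disjoint (T2={4,7}; T5={5,10}; T7={2,3,6,8}; T8={9,11}).
Every remaining block overlaps one of these, and no 5 of the listed blocks are pairwise disjoint, so 4 is the maximum.

4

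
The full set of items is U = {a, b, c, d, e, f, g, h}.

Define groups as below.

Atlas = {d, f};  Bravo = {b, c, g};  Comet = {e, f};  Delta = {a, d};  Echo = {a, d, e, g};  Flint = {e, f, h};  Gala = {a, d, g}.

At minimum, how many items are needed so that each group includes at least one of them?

3

The 3 items {a, b, f} hit every group.
The groups Bravo, Delta, Flint are pairwise disjoint, so any hitting set needs a separate item for each — at least 3. Hence 3 is optimal.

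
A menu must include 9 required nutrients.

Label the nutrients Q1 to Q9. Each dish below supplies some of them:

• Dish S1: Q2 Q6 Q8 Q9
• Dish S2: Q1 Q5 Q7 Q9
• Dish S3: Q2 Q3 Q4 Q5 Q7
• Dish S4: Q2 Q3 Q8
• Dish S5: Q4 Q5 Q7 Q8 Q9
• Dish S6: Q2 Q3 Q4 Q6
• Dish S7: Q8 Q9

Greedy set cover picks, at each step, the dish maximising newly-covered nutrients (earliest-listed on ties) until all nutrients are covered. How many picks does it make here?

Greedy: pick S3 (covers 5 new) → pick S1 (covers 3 new) → pick S2 (covers 1 new). Total picks: 3.

3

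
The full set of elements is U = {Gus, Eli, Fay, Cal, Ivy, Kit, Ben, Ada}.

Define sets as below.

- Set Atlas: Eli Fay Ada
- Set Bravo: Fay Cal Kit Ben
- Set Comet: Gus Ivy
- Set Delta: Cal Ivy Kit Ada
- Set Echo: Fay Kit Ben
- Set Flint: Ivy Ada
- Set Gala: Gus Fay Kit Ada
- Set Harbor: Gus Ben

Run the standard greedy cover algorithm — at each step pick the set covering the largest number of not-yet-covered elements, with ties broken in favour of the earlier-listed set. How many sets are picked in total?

Greedy: pick Bravo (covers 4 new) → pick Atlas (covers 2 new) → pick Comet (covers 2 new). Total picks: 3.

3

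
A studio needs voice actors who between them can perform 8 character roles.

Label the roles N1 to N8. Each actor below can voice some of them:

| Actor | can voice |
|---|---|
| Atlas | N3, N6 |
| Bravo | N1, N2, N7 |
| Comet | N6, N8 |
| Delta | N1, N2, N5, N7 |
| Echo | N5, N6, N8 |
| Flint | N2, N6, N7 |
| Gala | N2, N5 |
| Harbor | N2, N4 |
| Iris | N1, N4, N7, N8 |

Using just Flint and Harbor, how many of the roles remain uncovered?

Union of Flint, Harbor = {N2, N4, N6, N7}.
Not covered: N1, N3, N5, N8 — 4 roles.

4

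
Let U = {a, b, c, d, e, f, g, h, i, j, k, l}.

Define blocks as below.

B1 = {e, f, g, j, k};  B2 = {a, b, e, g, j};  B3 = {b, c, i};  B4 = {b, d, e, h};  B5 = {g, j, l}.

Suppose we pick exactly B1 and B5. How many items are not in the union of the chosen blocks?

Union of B1, B5 = {e, f, g, j, k, l}.
Not covered: a, b, c, d, h, i — 6 items.

6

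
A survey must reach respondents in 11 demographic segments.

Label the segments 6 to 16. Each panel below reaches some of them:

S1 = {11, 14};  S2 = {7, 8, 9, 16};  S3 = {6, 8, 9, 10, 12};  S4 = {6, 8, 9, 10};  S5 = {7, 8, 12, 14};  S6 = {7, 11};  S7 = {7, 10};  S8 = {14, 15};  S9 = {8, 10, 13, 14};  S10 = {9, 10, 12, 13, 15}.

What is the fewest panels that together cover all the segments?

4

S1 and S2 and S3 and S10 together: S1 ∪ S2 ∪ S3 ∪ S10 = {6, 7, 8, 9, 10, 11, 12, 13, 14, 15, 16} — every segment is covered.
No 3 of the 10 panels cover everything (all 120 combinations miss at least one segment), so 4 is optimal.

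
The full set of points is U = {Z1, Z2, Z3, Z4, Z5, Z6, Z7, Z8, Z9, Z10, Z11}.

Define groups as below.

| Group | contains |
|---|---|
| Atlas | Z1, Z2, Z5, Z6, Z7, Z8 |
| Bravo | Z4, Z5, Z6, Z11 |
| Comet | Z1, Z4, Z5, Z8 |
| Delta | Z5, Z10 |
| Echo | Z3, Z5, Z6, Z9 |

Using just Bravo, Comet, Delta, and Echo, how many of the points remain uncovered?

2

Union of Bravo, Comet, Delta, Echo = {Z1, Z3, Z4, Z5, Z6, Z8, Z9, Z10, Z11}.
Not covered: Z2, Z7 — 2 points.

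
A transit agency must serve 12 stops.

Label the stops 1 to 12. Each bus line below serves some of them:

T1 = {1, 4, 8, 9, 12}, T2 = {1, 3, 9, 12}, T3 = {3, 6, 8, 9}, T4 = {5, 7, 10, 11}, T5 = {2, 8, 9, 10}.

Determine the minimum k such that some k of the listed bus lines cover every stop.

4

Take {T1, T3, T4, T5}. Their union is {1, 2, 3, 4, 5, 6, 7, 8, 9, 10, 11, 12}, which is all 12 stops.
Only T5 contains 2, so T5 is forced; the remaining 8 stops need at least 3 more bus lines (each remaining bus line adds at most 3) — so at least 4 bus lines are needed, and 4 is optimal.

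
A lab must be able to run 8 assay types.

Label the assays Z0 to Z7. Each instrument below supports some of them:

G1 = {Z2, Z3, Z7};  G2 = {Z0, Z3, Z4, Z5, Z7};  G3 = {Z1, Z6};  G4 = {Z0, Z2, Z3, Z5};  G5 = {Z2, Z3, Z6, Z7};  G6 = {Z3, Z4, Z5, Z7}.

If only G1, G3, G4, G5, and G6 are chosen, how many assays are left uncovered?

Union of G1, G3, G4, G5, G6 = {Z0, Z1, Z2, Z3, Z4, Z5, Z6, Z7} — that's every assay, so 0 are uncovered.

0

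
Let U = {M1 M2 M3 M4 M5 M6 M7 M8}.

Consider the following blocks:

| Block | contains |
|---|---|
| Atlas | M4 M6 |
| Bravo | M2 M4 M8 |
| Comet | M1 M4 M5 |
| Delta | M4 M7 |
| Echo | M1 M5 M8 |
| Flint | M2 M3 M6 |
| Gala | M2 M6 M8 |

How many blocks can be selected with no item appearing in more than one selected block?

Delta, Echo, Flint are pairwise disjoint (Delta={M4,M7}; Echo={M1,M5,M8}; Flint={M2,M3,M6}).
Every remaining block overlaps one of these, and no 4 of the listed blocks are pairwise disjoint, so 3 is the maximum.

3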